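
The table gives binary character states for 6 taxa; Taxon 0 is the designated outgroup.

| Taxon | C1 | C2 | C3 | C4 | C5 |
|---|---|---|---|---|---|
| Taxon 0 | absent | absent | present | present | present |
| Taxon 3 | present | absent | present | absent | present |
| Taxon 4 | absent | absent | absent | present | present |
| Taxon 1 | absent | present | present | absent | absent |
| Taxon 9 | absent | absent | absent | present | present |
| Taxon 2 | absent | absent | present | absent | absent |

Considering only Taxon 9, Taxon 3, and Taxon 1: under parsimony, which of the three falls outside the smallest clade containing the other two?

Taxon 9

Character polarity is set by the outgroup: the derived state is whichever differs from the outgroup's state, so for C3, C4, C5 the derived state is 'absent', and for the remaining characters it is 'present'.
C1: derived state 'present' in Taxon 3 only — an autapomorphy, so it tells us nothing about relationships among taxa.
C2 (derived state 'present') is unique to Taxon 1 (autapomorphy; uninformative for grouping).
C3 (derived state 'absent') is shared by Taxon 4 and Taxon 9 — a synapomorphy uniting that clade.
Only Taxon 1, Taxon 2, and Taxon 3 show the derived state 'absent' for C4, supporting them as a clade.
C5 (derived state 'absent') is shared by Taxon 1 and Taxon 2 — a synapomorphy uniting that clade.
Most parsimonious ingroup topology: ((Taxon 3,(Taxon 1,Taxon 2)),(Taxon 4,Taxon 9)).
Taxon 3 and Taxon 1 share a more recent common ancestor with each other than either does with Taxon 9, so Taxon 9 is the least closely related of the three.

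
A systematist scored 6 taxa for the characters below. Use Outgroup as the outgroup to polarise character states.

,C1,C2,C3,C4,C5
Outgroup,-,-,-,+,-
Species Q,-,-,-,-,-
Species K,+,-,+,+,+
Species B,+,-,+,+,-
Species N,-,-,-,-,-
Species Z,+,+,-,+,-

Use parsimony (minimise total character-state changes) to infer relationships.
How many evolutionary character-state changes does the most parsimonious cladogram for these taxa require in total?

5

Character polarity is set by the outgroup: the derived state is whichever differs from the outgroup's state, so for C4 the derived state is '-', and for the remaining characters it is '+'.
C1: derived state '+' in Species B, Species K, and Species Z only — synapomorphy for {Species B, Species K, Species Z}.
C2: derived state '+' in Species Z only — an autapomorphy, so it tells us nothing about relationships among taxa.
C3 (derived state '+') is shared by Species B and Species K — a synapomorphy uniting that clade.
C4: derived state '-' in Species N and Species Q only — synapomorphy for {Species N, Species Q}.
C5: derived state '+' in Species K only — an autapomorphy, so it tells us nothing about relationships among taxa.
Most parsimonious ingroup topology: ((Species Q,Species N),((Species K,Species B),Species Z)).
Changes per character on this tree: C1: 1; C2: 1; C3: 1; C4: 1; C5: 1.
Total = 5.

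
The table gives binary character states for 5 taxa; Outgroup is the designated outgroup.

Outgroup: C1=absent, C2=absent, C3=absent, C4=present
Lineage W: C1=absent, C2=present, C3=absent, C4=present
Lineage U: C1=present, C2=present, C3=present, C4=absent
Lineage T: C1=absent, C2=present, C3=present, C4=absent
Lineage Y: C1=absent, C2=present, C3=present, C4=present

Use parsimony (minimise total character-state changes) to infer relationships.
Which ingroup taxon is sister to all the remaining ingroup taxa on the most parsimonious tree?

Lineage W

Character polarity is set by the outgroup: the derived state is whichever differs from the outgroup's state, so for C4 the derived state is 'absent', and for the remaining characters it is 'present'.
C1: derived state 'present' in Lineage U only — an autapomorphy, so it tells us nothing about relationships among taxa.
All ingroup taxa share the derived state 'present' for C2; it defines the ingroup but does not resolve relationships within it.
C3 (derived state 'present') is shared by Lineage T, Lineage U, and Lineage Y — a synapomorphy uniting that clade.
Only Lineage T and Lineage U show the derived state 'absent' for C4, supporting them as a clade.
Most parsimonious ingroup topology: (Lineage W,((Lineage U,Lineage T),Lineage Y)).
Lineage W is sister to the clade containing all other ingroup taxa, so it is the earliest-diverging (most basal) ingroup lineage.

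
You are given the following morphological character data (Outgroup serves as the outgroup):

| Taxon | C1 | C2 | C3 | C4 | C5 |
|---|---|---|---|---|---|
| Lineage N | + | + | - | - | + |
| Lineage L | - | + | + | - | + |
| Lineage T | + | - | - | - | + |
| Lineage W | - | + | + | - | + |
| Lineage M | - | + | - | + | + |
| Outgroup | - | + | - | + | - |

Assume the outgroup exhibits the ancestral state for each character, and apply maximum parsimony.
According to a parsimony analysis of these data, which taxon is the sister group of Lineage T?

Character polarity is set by the outgroup: the derived state is whichever differs from the outgroup's state, so for C2, C4 the derived state is '-', and for the remaining characters it is '+'.
C1: derived state '+' in Lineage N and Lineage T only — synapomorphy for {Lineage N, Lineage T}.
C2 (derived state '-') is unique to Lineage T (autapomorphy; uninformative for grouping).
C3: derived state '+' in Lineage L and Lineage W only — synapomorphy for {Lineage L, Lineage W}.
Only Lineage L, Lineage N, Lineage T, and Lineage W show the derived state '-' for C4, supporting them as a clade.
C5 (derived state '+') is shared by all ingroup taxa — unites the whole ingroup.
Most parsimonious ingroup topology: (((Lineage N,Lineage T),(Lineage L,Lineage W)),Lineage M).
Lineage T and Lineage N form a cherry on this tree, so they are sister taxa.

Lineage N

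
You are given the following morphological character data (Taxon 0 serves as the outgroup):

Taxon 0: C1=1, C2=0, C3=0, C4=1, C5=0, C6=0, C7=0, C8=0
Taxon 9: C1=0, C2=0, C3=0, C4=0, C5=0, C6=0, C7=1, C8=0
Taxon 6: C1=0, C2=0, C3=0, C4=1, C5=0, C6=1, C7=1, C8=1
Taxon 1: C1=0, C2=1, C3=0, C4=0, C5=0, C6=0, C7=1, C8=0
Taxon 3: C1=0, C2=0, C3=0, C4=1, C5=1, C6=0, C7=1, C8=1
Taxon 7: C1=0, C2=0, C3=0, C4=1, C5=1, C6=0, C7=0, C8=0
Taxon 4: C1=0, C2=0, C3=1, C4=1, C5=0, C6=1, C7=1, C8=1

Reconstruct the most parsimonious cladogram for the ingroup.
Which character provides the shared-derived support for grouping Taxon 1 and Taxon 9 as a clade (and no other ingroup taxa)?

C4

Character polarity is set by the outgroup: the derived state is whichever differs from the outgroup's state, so for C1, C4 the derived state is '0', and for the remaining characters it is '1'.
C1 (derived state '0') is shared by all ingroup taxa — unites the whole ingroup.
C2 (derived state '1') is unique to Taxon 1 (autapomorphy; uninformative for grouping).
C3: derived state '1' in Taxon 4 only — an autapomorphy, so it tells us nothing about relationships among taxa.
C4 (derived state '0') is shared by Taxon 1 and Taxon 9 — a synapomorphy uniting that clade.
C5 groups Taxon 3 and Taxon 7, which is incompatible with the clades supported by the remaining characters; treating it as convergent (homoplasy) costs fewer steps than any alternative tree.
C6 (derived state '1') is shared by Taxon 4 and Taxon 6 — a synapomorphy uniting that clade.
C7 (derived state '1') is shared by Taxon 1, Taxon 3, Taxon 4, Taxon 6, and Taxon 9 — a synapomorphy uniting that clade.
Only Taxon 3, Taxon 4, and Taxon 6 show the derived state '1' for C8, supporting them as a clade.
Most parsimonious ingroup topology: (((Taxon 9,Taxon 1),((Taxon 6,Taxon 4),Taxon 3)),Taxon 7).
The clade {Taxon 1, Taxon 9} is supported by C4: its derived state '0' occurs in exactly those taxa and in no other taxon (including the outgroup).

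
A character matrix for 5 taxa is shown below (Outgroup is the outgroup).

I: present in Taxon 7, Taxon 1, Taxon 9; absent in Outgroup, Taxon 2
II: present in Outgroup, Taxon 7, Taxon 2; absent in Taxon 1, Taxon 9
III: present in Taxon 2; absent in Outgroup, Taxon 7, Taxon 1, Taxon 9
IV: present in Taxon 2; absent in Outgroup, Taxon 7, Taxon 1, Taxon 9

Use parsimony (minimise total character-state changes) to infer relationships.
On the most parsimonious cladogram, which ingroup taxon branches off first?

Character polarity is set by the outgroup: the derived state is whichever differs from the outgroup's state, so for II the derived state is 'absent', and for the remaining characters it is 'present'.
I (derived state 'present') is shared by Taxon 1, Taxon 7, and Taxon 9 — a synapomorphy uniting that clade.
Only Taxon 1 and Taxon 9 show the derived state 'absent' for II, supporting them as a clade.
III (derived state 'present') is unique to Taxon 2 (autapomorphy; uninformative for grouping).
IV (derived state 'present') is unique to Taxon 2 (autapomorphy; uninformative for grouping).
Most parsimonious ingroup topology: ((Taxon 7,(Taxon 1,Taxon 9)),Taxon 2).
Taxon 2 is sister to the clade containing all other ingroup taxa, so it is the earliest-diverging (most basal) ingroup lineage.

Taxon 2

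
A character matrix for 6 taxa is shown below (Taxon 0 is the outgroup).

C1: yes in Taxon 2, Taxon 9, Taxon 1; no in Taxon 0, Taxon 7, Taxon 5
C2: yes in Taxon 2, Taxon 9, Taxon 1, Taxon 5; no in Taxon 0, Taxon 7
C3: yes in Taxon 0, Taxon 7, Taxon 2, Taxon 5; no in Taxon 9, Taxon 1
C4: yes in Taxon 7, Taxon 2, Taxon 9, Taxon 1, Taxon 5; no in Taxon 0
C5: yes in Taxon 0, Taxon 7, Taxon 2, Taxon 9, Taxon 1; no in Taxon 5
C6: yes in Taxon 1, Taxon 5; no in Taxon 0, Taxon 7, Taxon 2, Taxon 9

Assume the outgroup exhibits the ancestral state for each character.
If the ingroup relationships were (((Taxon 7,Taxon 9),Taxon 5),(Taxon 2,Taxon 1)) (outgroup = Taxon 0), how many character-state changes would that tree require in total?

10

Map each character onto (((Taxon 7,Taxon 9),Taxon 5),(Taxon 2,Taxon 1)) (rooted by Taxon 0) and count the minimum state changes it requires (Fitch parsimony):
C1: 2; C2: 2; C3: 2; C4: 1; C5: 1; C6: 2.
Total tree length = 10.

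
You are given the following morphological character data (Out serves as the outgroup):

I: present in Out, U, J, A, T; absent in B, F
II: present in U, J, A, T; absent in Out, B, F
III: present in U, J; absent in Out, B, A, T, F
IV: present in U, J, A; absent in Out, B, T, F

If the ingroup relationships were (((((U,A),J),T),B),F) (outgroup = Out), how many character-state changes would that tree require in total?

6

Map each character onto (((((U,A),J),T),B),F) (rooted by Out) and count the minimum state changes it requires (Fitch parsimony):
I: 2; II: 1; III: 2; IV: 1.
Total tree length = 6.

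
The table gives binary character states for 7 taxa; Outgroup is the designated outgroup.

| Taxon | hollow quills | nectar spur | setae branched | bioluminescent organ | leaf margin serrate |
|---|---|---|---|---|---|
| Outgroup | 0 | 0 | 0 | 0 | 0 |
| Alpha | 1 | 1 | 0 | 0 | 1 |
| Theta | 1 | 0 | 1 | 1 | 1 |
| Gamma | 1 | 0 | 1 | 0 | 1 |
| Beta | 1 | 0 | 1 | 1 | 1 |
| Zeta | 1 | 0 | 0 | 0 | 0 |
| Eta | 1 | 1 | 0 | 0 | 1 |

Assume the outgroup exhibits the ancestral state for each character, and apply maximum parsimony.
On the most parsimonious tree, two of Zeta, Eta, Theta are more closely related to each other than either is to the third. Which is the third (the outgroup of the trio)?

Zeta

The outgroup has state '0' for every character, so '1' is the derived state throughout.
hollow quills (derived state '1') is shared by all ingroup taxa — unites the whole ingroup.
Only Alpha and Eta show the derived state '1' for nectar spur, supporting them as a clade.
setae branched: derived state '1' in Beta, Gamma, and Theta only — synapomorphy for {Beta, Gamma, Theta}.
bioluminescent organ (derived state '1') is shared by Beta and Theta — a synapomorphy uniting that clade.
leaf margin serrate: derived state '1' in Alpha, Beta, Eta, Gamma, and Theta only — synapomorphy for {Alpha, Beta, Eta, Gamma, Theta}.
Most parsimonious ingroup topology: (((Alpha,Eta),((Theta,Beta),Gamma)),Zeta).
Eta and Theta share a more recent common ancestor with each other than either does with Zeta, so Zeta is the least closely related of the three.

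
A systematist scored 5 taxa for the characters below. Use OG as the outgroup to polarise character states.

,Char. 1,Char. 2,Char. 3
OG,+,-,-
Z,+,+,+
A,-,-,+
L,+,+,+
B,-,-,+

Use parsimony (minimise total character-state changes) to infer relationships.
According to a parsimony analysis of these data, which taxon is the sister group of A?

B

Character polarity is set by the outgroup: the derived state is whichever differs from the outgroup's state, so for Char. 1 the derived state is '-', and for the remaining characters it is '+'.
Char. 1: derived state '-' in A and B only — synapomorphy for {A, B}.
Char. 2 (derived state '+') is shared by L and Z — a synapomorphy uniting that clade.
Char. 3 (derived state '+') is shared by all ingroup taxa — unites the whole ingroup.
Most parsimonious ingroup topology: ((A,B),(L,Z)).
A and B form a cherry on this tree, so they are sister taxa.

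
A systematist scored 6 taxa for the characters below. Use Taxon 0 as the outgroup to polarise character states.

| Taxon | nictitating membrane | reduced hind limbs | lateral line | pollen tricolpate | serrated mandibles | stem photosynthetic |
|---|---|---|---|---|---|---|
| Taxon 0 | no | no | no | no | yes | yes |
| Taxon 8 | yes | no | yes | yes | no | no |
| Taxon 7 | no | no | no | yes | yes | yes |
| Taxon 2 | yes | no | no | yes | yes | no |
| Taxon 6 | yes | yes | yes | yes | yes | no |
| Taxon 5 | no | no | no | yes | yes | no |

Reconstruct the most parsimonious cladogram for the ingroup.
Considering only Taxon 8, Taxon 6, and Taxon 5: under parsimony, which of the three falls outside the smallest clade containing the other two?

Character polarity is set by the outgroup: the derived state is whichever differs from the outgroup's state, so for serrated mandibles, stem photosynthetic the derived state is 'no', and for the remaining characters it is 'yes'.
Only Taxon 2, Taxon 6, and Taxon 8 show the derived state 'yes' for nictitating membrane, supporting them as a clade.
reduced hind limbs: derived state 'yes' in Taxon 6 only — an autapomorphy, so it tells us nothing about relationships among taxa.
lateral line: derived state 'yes' in Taxon 6 and Taxon 8 only — synapomorphy for {Taxon 6, Taxon 8}.
All ingroup taxa share the derived state 'yes' for pollen tricolpate; it defines the ingroup but does not resolve relationships within it.
serrated mandibles (derived state 'no') is unique to Taxon 8 (autapomorphy; uninformative for grouping).
stem photosynthetic: derived state 'no' in Taxon 2, Taxon 5, Taxon 6, and Taxon 8 only — synapomorphy for {Taxon 2, Taxon 5, Taxon 6, Taxon 8}.
Most parsimonious ingroup topology: ((((Taxon 8,Taxon 6),Taxon 2),Taxon 5),Taxon 7).
Taxon 8 and Taxon 6 share a more recent common ancestor with each other than either does with Taxon 5, so Taxon 5 is the least closely related of the three.

Taxon 5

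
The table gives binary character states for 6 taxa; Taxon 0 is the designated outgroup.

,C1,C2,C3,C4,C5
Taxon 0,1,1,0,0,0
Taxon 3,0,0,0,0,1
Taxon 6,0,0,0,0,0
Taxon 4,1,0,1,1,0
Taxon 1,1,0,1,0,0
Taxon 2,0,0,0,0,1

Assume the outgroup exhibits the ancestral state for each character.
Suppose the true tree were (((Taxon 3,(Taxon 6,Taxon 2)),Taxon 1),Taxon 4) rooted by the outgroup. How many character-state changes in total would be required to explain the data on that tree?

7

Map each character onto (((Taxon 3,(Taxon 6,Taxon 2)),Taxon 1),Taxon 4) (rooted by Taxon 0) and count the minimum state changes it requires (Fitch parsimony):
C1: 1; C2: 1; C3: 2; C4: 1; C5: 2.
Total tree length = 7.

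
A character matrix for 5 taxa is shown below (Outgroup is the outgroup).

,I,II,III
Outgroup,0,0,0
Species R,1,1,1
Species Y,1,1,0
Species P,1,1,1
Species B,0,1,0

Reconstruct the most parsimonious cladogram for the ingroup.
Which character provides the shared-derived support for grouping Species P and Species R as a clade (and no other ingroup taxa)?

The outgroup has state '0' for every character, so '1' is the derived state throughout.
I (derived state '1') is shared by Species P, Species R, and Species Y — a synapomorphy uniting that clade.
II (derived state '1') is shared by all ingroup taxa — unites the whole ingroup.
Only Species P and Species R show the derived state '1' for III, supporting them as a clade.
Most parsimonious ingroup topology: (((Species R,Species P),Species Y),Species B).
The clade {Species P, Species R} is supported by III: its derived state '1' occurs in exactly those taxa and in no other taxon (including the outgroup).

III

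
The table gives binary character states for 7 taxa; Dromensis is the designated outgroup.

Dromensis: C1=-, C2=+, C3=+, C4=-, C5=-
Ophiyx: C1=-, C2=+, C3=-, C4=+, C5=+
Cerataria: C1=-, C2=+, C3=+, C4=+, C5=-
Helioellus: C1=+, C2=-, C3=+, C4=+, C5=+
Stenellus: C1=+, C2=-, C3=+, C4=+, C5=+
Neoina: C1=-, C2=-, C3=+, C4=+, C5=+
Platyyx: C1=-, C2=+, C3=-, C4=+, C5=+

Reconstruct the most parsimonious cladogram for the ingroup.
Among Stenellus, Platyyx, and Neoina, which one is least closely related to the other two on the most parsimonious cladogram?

Character polarity is set by the outgroup: the derived state is whichever differs from the outgroup's state, so for C2, C3 the derived state is '-', and for the remaining characters it is '+'.
Only Helioellus and Stenellus show the derived state '+' for C1, supporting them as a clade.
C2: derived state '-' in Helioellus, Neoina, and Stenellus only — synapomorphy for {Helioellus, Neoina, Stenellus}.
Only Ophiyx and Platyyx show the derived state '-' for C3, supporting them as a clade.
C4 (derived state '+') is shared by all ingroup taxa — unites the whole ingroup.
C5: derived state '+' in Helioellus, Neoina, Ophiyx, Platyyx, and Stenellus only — synapomorphy for {Helioellus, Neoina, Ophiyx, Platyyx, Stenellus}.
Most parsimonious ingroup topology: (((Ophiyx,Platyyx),((Helioellus,Stenellus),Neoina)),Cerataria).
Neoina and Stenellus share a more recent common ancestor with each other than either does with Platyyx, so Platyyx is the least closely related of the three.

Platyyx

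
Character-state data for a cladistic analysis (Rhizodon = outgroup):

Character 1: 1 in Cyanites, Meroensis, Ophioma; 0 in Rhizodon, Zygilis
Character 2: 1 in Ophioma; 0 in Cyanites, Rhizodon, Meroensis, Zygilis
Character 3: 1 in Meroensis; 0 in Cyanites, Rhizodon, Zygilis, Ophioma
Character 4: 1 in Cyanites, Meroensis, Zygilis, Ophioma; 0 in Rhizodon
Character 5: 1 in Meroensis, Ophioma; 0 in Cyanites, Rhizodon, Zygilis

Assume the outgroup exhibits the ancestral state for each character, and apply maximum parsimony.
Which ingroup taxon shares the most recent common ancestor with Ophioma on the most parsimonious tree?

The outgroup has state '0' for every character, so '1' is the derived state throughout.
Only Cyanites, Meroensis, and Ophioma show the derived state '1' for Character 1, supporting them as a clade.
Character 2 (derived state '1') is unique to Ophioma (autapomorphy; uninformative for grouping).
Character 3: derived state '1' in Meroensis only — an autapomorphy, so it tells us nothing about relationships among taxa.
Character 4 (derived state '1') is shared by all ingroup taxa — unites the whole ingroup.
Only Meroensis and Ophioma show the derived state '1' for Character 5, supporting them as a clade.
Most parsimonious ingroup topology: (((Meroensis,Ophioma),Cyanites),Zygilis).
Ophioma and Meroensis form a cherry on this tree, so they are sister taxa.

Meroensis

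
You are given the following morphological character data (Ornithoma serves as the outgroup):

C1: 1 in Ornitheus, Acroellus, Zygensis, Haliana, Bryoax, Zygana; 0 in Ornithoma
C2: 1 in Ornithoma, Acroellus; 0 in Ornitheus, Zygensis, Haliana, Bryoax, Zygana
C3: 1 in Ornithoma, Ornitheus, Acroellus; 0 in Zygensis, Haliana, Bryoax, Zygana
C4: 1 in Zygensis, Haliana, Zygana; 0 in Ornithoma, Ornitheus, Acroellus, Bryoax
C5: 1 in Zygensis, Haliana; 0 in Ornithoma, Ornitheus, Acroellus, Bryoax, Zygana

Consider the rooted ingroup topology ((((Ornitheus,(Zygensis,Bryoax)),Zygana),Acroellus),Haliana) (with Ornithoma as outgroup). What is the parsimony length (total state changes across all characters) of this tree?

11

Map each character onto ((((Ornitheus,(Zygensis,Bryoax)),Zygana),Acroellus),Haliana) (rooted by Ornithoma) and count the minimum state changes it requires (Fitch parsimony):
C1: 1; C2: 2; C3: 3; C4: 3; C5: 2.
Total tree length = 11.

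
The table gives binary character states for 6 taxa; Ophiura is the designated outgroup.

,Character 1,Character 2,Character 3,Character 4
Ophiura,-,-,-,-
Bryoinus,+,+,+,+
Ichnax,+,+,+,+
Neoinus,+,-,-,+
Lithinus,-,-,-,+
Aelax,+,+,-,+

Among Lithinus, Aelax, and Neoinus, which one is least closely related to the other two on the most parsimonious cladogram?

The outgroup has state '-' for every character, so '+' is the derived state throughout.
Character 1 (derived state '+') is shared by Aelax, Bryoinus, Ichnax, and Neoinus — a synapomorphy uniting that clade.
Character 2 (derived state '+') is shared by Aelax, Bryoinus, and Ichnax — a synapomorphy uniting that clade.
Character 3 (derived state '+') is shared by Bryoinus and Ichnax — a synapomorphy uniting that clade.
Character 4 (derived state '+') is shared by all ingroup taxa — unites the whole ingroup.
Most parsimonious ingroup topology: (((Aelax,(Ichnax,Bryoinus)),Neoinus),Lithinus).
Aelax and Neoinus share a more recent common ancestor with each other than either does with Lithinus, so Lithinus is the least closely related of the three.

Lithinus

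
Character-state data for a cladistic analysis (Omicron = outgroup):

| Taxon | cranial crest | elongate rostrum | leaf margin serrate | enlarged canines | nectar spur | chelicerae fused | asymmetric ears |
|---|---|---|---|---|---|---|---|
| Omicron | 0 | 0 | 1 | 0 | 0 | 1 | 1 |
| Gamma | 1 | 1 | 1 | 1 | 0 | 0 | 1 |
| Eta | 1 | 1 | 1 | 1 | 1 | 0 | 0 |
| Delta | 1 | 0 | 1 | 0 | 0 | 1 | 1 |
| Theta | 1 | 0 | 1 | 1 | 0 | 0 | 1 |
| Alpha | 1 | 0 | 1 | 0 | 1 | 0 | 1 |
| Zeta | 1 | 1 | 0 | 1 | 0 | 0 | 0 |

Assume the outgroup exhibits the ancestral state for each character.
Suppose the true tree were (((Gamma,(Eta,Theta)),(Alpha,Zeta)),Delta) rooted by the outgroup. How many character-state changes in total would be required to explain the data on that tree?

Map each character onto (((Gamma,(Eta,Theta)),(Alpha,Zeta)),Delta) (rooted by Omicron) and count the minimum state changes it requires (Fitch parsimony):
cranial crest: 1; elongate rostrum: 3; leaf margin serrate: 1; enlarged canines: 2; nectar spur: 2; chelicerae fused: 1; asymmetric ears: 2.
Total tree length = 12.

12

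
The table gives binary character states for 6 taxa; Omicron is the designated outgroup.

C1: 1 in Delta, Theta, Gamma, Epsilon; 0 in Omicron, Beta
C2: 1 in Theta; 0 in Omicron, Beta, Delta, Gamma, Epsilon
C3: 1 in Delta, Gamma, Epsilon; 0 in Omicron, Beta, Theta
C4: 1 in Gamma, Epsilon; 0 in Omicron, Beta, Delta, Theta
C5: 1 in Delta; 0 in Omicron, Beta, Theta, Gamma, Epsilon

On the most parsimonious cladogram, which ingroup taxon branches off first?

The outgroup has state '0' for every character, so '1' is the derived state throughout.
Only Delta, Epsilon, Gamma, and Theta show the derived state '1' for C1, supporting them as a clade.
C2 (derived state '1') is unique to Theta (autapomorphy; uninformative for grouping).
Only Delta, Epsilon, and Gamma show the derived state '1' for C3, supporting them as a clade.
C4 (derived state '1') is shared by Epsilon and Gamma — a synapomorphy uniting that clade.
C5 (derived state '1') is unique to Delta (autapomorphy; uninformative for grouping).
Most parsimonious ingroup topology: (Beta,((Delta,(Gamma,Epsilon)),Theta)).
Beta is sister to the clade containing all other ingroup taxa, so it is the earliest-diverging (most basal) ingroup lineage.

Beta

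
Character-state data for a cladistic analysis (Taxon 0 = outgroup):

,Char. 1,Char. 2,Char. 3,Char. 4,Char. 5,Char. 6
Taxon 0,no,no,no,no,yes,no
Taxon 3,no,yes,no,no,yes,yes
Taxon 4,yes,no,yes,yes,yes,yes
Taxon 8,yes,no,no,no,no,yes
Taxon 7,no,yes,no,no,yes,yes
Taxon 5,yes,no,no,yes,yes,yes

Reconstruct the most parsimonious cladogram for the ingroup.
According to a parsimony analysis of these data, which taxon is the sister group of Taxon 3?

Character polarity is set by the outgroup: the derived state is whichever differs from the outgroup's state, so for Char. 5 the derived state is 'no', and for the remaining characters it is 'yes'.
Char. 1: derived state 'yes' in Taxon 4, Taxon 5, and Taxon 8 only — synapomorphy for {Taxon 4, Taxon 5, Taxon 8}.
Only Taxon 3 and Taxon 7 show the derived state 'yes' for Char. 2, supporting them as a clade.
Char. 3: derived state 'yes' in Taxon 4 only — an autapomorphy, so it tells us nothing about relationships among taxa.
Char. 4 (derived state 'yes') is shared by Taxon 4 and Taxon 5 — a synapomorphy uniting that clade.
Char. 5: derived state 'no' in Taxon 8 only — an autapomorphy, so it tells us nothing about relationships among taxa.
All ingroup taxa share the derived state 'yes' for Char. 6; it defines the ingroup but does not resolve relationships within it.
Most parsimonious ingroup topology: ((Taxon 3,Taxon 7),((Taxon 4,Taxon 5),Taxon 8)).
Taxon 3 and Taxon 7 form a cherry on this tree, so they are sister taxa.

Taxon 7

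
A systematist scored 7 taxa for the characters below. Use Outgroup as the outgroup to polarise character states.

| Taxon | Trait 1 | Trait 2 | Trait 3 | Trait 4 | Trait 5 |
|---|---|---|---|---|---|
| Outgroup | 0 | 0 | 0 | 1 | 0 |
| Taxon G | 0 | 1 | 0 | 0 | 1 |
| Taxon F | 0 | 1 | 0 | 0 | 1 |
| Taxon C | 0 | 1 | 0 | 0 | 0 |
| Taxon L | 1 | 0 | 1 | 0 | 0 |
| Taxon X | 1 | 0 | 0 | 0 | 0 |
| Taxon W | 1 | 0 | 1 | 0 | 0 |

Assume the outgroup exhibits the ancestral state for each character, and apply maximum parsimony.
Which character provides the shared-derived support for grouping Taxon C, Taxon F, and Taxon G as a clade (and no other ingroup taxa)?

Trait 2

Character polarity is set by the outgroup: the derived state is whichever differs from the outgroup's state, so for Trait 4 the derived state is '0', and for the remaining characters it is '1'.
Only Taxon L, Taxon W, and Taxon X show the derived state '1' for Trait 1, supporting them as a clade.
Trait 2: derived state '1' in Taxon C, Taxon F, and Taxon G only — synapomorphy for {Taxon C, Taxon F, Taxon G}.
Trait 3 (derived state '1') is shared by Taxon L and Taxon W — a synapomorphy uniting that clade.
All ingroup taxa share the derived state '0' for Trait 4; it defines the ingroup but does not resolve relationships within it.
Trait 5: derived state '1' in Taxon F and Taxon G only — synapomorphy for {Taxon F, Taxon G}.
Most parsimonious ingroup topology: (((Taxon G,Taxon F),Taxon C),((Taxon L,Taxon W),Taxon X)).
The clade {Taxon C, Taxon F, Taxon G} is supported by Trait 2: its derived state '1' occurs in exactly those taxa and in no other taxon (including the outgroup).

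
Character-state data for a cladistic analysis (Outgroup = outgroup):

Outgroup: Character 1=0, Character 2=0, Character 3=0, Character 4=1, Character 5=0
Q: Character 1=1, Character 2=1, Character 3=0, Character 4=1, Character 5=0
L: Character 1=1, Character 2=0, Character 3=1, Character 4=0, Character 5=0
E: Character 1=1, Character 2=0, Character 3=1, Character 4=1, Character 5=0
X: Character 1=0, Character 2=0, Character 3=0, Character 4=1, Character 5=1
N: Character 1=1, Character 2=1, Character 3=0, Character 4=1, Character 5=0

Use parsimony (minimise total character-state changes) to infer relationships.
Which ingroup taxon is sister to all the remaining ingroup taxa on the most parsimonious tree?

Character polarity is set by the outgroup: the derived state is whichever differs from the outgroup's state, so for Character 4 the derived state is '0', and for the remaining characters it is '1'.
Character 1 (derived state '1') is shared by E, L, N, and Q — a synapomorphy uniting that clade.
Character 2 (derived state '1') is shared by N and Q — a synapomorphy uniting that clade.
Character 3: derived state '1' in E and L only — synapomorphy for {E, L}.
Character 4: derived state '0' in L only — an autapomorphy, so it tells us nothing about relationships among taxa.
Character 5: derived state '1' in X only — an autapomorphy, so it tells us nothing about relationships among taxa.
Most parsimonious ingroup topology: (((Q,N),(L,E)),X).
X is sister to the clade containing all other ingroup taxa, so it is the earliest-diverging (most basal) ingroup lineage.

X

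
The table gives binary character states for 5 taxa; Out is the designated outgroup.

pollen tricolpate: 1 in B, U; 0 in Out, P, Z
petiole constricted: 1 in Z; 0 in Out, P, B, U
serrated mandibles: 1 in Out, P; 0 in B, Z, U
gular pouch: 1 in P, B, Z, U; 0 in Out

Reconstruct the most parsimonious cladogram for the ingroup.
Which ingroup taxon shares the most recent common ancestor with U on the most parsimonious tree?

Character polarity is set by the outgroup: the derived state is whichever differs from the outgroup's state, so for serrated mandibles the derived state is '0', and for the remaining characters it is '1'.
pollen tricolpate: derived state '1' in B and U only — synapomorphy for {B, U}.
petiole constricted: derived state '1' in Z only — an autapomorphy, so it tells us nothing about relationships among taxa.
serrated mandibles: derived state '0' in B, U, and Z only — synapomorphy for {B, U, Z}.
All ingroup taxa share the derived state '1' for gular pouch; it defines the ingroup but does not resolve relationships within it.
Most parsimonious ingroup topology: (P,((B,U),Z)).
U and B form a cherry on this tree, so they are sister taxa.

B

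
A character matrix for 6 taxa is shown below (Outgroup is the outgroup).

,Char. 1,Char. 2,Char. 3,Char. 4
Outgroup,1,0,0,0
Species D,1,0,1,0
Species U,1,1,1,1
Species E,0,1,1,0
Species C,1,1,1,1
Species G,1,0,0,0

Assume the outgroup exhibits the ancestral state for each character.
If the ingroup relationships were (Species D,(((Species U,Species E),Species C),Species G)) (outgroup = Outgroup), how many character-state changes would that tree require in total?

Map each character onto (Species D,(((Species U,Species E),Species C),Species G)) (rooted by Outgroup) and count the minimum state changes it requires (Fitch parsimony):
Char. 1: 1; Char. 2: 1; Char. 3: 2; Char. 4: 2.
Total tree length = 6.

6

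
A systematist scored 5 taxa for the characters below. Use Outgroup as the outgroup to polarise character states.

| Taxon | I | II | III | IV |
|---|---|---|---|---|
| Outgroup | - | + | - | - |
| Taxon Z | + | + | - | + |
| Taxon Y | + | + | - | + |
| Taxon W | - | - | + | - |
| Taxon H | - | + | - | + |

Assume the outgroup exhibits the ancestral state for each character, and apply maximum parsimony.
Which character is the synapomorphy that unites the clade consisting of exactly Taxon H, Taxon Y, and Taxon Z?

IV

Character polarity is set by the outgroup: the derived state is whichever differs from the outgroup's state, so for II the derived state is '-', and for the remaining characters it is '+'.
I (derived state '+') is shared by Taxon Y and Taxon Z — a synapomorphy uniting that clade.
II (derived state '-') is unique to Taxon W (autapomorphy; uninformative for grouping).
III: derived state '+' in Taxon W only — an autapomorphy, so it tells us nothing about relationships among taxa.
IV (derived state '+') is shared by Taxon H, Taxon Y, and Taxon Z — a synapomorphy uniting that clade.
Most parsimonious ingroup topology: (((Taxon Z,Taxon Y),Taxon H),Taxon W).
The clade {Taxon H, Taxon Y, Taxon Z} is supported by IV: its derived state '+' occurs in exactly those taxa and in no other taxon (including the outgroup).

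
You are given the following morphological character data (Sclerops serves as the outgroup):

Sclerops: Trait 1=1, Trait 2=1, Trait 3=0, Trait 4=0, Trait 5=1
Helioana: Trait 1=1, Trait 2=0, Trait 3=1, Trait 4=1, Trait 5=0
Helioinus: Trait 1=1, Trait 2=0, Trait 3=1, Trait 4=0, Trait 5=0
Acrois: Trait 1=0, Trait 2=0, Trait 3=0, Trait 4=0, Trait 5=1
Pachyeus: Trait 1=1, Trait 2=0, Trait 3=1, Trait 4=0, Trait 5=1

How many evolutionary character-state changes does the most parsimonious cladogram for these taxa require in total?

Character polarity is set by the outgroup: the derived state is whichever differs from the outgroup's state, so for Trait 1, Trait 2, Trait 5 the derived state is '0', and for the remaining characters it is '1'.
Trait 1: derived state '0' in Acrois only — an autapomorphy, so it tells us nothing about relationships among taxa.
Trait 2 (derived state '0') is shared by all ingroup taxa — unites the whole ingroup.
Only Helioana, Helioinus, and Pachyeus show the derived state '1' for Trait 3, supporting them as a clade.
Trait 4: derived state '1' in Helioana only — an autapomorphy, so it tells us nothing about relationships among taxa.
Only Helioana and Helioinus show the derived state '0' for Trait 5, supporting them as a clade.
Most parsimonious ingroup topology: (((Helioana,Helioinus),Pachyeus),Acrois).
Changes per character on this tree: Trait 1: 1; Trait 2: 1; Trait 3: 1; Trait 4: 1; Trait 5: 1.
Total = 5.

5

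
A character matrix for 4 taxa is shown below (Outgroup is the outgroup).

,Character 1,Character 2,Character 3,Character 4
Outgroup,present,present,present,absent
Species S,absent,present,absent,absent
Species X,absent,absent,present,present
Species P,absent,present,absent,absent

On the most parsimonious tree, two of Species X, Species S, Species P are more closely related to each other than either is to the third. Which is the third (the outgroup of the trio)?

Species X

Character polarity is set by the outgroup: the derived state is whichever differs from the outgroup's state, so for Character 1, Character 2, Character 3 the derived state is 'absent', and for the remaining characters it is 'present'.
Character 1 (derived state 'absent') is shared by all ingroup taxa — unites the whole ingroup.
Character 2 (derived state 'absent') is unique to Species X (autapomorphy; uninformative for grouping).
Character 3: derived state 'absent' in Species P and Species S only — synapomorphy for {Species P, Species S}.
Character 4 (derived state 'present') is unique to Species X (autapomorphy; uninformative for grouping).
Most parsimonious ingroup topology: ((Species S,Species P),Species X).
Species S and Species P share a more recent common ancestor with each other than either does with Species X, so Species X is the least closely related of the three.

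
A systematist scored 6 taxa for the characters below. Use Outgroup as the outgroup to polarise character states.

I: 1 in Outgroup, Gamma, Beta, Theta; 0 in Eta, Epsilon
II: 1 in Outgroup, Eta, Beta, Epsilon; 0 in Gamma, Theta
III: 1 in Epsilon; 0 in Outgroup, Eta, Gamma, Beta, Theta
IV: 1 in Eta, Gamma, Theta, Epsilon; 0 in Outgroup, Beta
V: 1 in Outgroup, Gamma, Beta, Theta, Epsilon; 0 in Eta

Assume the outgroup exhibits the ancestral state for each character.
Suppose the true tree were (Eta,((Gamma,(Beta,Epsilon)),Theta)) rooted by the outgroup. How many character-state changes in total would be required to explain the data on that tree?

Map each character onto (Eta,((Gamma,(Beta,Epsilon)),Theta)) (rooted by Outgroup) and count the minimum state changes it requires (Fitch parsimony):
I: 2; II: 2; III: 1; IV: 2; V: 1.
Total tree length = 8.

8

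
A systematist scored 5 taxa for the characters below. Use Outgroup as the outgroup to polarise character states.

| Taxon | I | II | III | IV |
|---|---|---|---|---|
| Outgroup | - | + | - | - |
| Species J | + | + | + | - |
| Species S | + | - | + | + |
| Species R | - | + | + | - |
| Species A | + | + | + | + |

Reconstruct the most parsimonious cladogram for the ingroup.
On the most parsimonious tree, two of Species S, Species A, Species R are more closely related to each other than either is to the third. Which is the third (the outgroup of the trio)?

Character polarity is set by the outgroup: the derived state is whichever differs from the outgroup's state, so for II the derived state is '-', and for the remaining characters it is '+'.
I (derived state '+') is shared by Species A, Species J, and Species S — a synapomorphy uniting that clade.
II (derived state '-') is unique to Species S (autapomorphy; uninformative for grouping).
All ingroup taxa share the derived state '+' for III; it defines the ingroup but does not resolve relationships within it.
IV: derived state '+' in Species A and Species S only — synapomorphy for {Species A, Species S}.
Most parsimonious ingroup topology: ((Species J,(Species S,Species A)),Species R).
Species S and Species A share a more recent common ancestor with each other than either does with Species R, so Species R is the least closely related of the three.

Species R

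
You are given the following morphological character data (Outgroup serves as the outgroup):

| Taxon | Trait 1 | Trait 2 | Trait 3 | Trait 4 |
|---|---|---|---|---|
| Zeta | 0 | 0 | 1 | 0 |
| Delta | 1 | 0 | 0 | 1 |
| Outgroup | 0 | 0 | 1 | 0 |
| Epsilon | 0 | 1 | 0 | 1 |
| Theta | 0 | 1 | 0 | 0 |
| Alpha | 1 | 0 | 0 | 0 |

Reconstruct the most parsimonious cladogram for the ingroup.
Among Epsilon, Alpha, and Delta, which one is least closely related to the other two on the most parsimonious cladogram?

Character polarity is set by the outgroup: the derived state is whichever differs from the outgroup's state, so for Trait 3 the derived state is '0', and for the remaining characters it is '1'.
Trait 1 (derived state '1') is shared by Alpha and Delta — a synapomorphy uniting that clade.
Trait 2: derived state '1' in Epsilon and Theta only — synapomorphy for {Epsilon, Theta}.
Only Alpha, Delta, Epsilon, and Theta show the derived state '0' for Trait 3, supporting them as a clade.
Trait 4 (state '1') occurs in Delta and Epsilon but conflicts with the nesting implied by the other characters — most parsimoniously interpreted as homoplasy.
Most parsimonious ingroup topology: (((Alpha,Delta),(Theta,Epsilon)),Zeta).
Delta and Alpha share a more recent common ancestor with each other than either does with Epsilon, so Epsilon is the least closely related of the three.

Epsilon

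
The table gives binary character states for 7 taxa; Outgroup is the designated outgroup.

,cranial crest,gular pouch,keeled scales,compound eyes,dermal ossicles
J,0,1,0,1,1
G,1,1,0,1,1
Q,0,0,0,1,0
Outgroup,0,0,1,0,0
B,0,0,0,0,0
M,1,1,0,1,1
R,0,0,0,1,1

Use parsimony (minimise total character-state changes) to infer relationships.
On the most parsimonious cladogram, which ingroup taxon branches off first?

Character polarity is set by the outgroup: the derived state is whichever differs from the outgroup's state, so for keeled scales the derived state is '0', and for the remaining characters it is '1'.
cranial crest: derived state '1' in G and M only — synapomorphy for {G, M}.
Only G, J, and M show the derived state '1' for gular pouch, supporting them as a clade.
keeled scales (derived state '0') is shared by all ingroup taxa — unites the whole ingroup.
compound eyes: derived state '1' in G, J, M, Q, and R only — synapomorphy for {G, J, M, Q, R}.
Only G, J, M, and R show the derived state '1' for dermal ossicles, supporting them as a clade.
Most parsimonious ingroup topology: (B,((((G,M),J),R),Q)).
B is sister to the clade containing all other ingroup taxa, so it is the earliest-diverging (most basal) ingroup lineage.

B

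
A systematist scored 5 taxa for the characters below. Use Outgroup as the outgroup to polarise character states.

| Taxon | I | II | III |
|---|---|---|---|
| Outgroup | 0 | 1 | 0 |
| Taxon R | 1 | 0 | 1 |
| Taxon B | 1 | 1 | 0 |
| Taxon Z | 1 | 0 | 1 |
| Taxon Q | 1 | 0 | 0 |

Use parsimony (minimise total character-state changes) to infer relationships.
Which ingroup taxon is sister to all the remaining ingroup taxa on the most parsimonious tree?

Taxon B

Character polarity is set by the outgroup: the derived state is whichever differs from the outgroup's state, so for II the derived state is '0', and for the remaining characters it is '1'.
All ingroup taxa share the derived state '1' for I; it defines the ingroup but does not resolve relationships within it.
Only Taxon Q, Taxon R, and Taxon Z show the derived state '0' for II, supporting them as a clade.
Only Taxon R and Taxon Z show the derived state '1' for III, supporting them as a clade.
Most parsimonious ingroup topology: (((Taxon R,Taxon Z),Taxon Q),Taxon B).
Taxon B is sister to the clade containing all other ingroup taxa, so it is the earliest-diverging (most basal) ingroup lineage.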